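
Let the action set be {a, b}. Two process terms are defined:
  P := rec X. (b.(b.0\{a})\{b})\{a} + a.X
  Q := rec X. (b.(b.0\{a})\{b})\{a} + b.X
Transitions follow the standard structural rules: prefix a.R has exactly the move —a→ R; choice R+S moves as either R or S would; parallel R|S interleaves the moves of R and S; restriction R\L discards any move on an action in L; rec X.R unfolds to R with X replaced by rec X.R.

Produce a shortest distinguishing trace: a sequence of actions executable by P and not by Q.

P's transition system — 2 states:
  m0 = rec X. (b.(b.0\{a})\{b})\{a} + a.X has moves =a=> m0, =b=> m1
  m1 = (b.0\{a})\{b}\{a} has moves deadlocked
Q's transition system — 2 states:
  n0 = rec X. (b.(b.0\{a})\{b})\{a} + b.X has moves =b=> n0, =b=> n1
  n1 = (b.0\{a})\{b}\{a} has moves deadlocked
Run σ = ⟨a⟩ on P: start {m0}
  after a @ step 1: {m0}
  — P admits the full trace.
Run σ = ⟨a⟩ on Q: start {n0}
  after a @ step 1: ∅ (Q stuck)

a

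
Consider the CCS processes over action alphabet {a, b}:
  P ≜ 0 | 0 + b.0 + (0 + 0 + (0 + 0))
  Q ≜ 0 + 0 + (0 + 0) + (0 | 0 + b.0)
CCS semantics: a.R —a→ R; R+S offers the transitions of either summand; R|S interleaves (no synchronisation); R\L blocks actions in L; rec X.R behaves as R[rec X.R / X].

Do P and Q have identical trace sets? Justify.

YES

LTS(P): 2 reachable states
  m0 = 0 | 0 + b.0 + (0 + 0 + (0 + 0)) has moves ··b··> m1
  m1 = 0 has moves ·
LTS(Q): 2 reachable states
  n0 = 0 + 0 + (0 + 0) + (0 | 0 + b.0) has moves ··b··> n1
  n1 = 0 has moves ·
Partition-refinement fixed point:
  B0 = {m0, n0}
  B1 = {m1, n1}
m0 ∈ B0, n0 ∈ B0 → same block
Bisimilar ⇒ trace-equivalent.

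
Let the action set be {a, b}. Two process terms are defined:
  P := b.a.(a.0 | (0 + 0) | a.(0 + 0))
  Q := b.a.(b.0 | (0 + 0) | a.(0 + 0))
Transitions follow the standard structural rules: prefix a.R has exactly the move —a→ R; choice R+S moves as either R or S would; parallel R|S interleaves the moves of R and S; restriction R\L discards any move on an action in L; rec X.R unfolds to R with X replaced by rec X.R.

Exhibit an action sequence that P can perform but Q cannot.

baaa

Reachable graph of P (6 states):
  s0 = b.a.(a.0 | (0 + 0) | a.(0 + 0)) :: --b--▸ s1
  s1 = a.(a.0 | (0 + 0) | a.(0 + 0)) :: --a--▸ s2
  s2 = a.0 | (0 + 0) | a.(0 + 0) :: --a--▸ s3, --a--▸ s4
  s3 = 0 | (0 + 0) | a.(0 + 0) :: --a--▸ s5
  s4 = a.0 | (0 + 0) | (0 + 0) :: --a--▸ s5
  s5 = 0 | (0 + 0) | (0 + 0) :: ∅
Reachable graph of Q (6 states):
  t0 = b.a.(b.0 | (0 + 0) | a.(0 + 0)) :: --b--▸ t1
  t1 = a.(b.0 | (0 + 0) | a.(0 + 0)) :: --a--▸ t2
  t2 = b.0 | (0 + 0) | a.(0 + 0) :: --a--▸ t3, --b--▸ t4
  t3 = b.0 | (0 + 0) | (0 + 0) :: --b--▸ t5
  t4 = 0 | (0 + 0) | a.(0 + 0) :: --a--▸ t5
  t5 = 0 | (0 + 0) | (0 + 0) :: ∅
Run σ = ⟨baaa⟩ on P: start {s0}
  step 1 (b): {s1}
  step 2 (a): {s2}
  step 3 (a): {s3, s4}
  step 4 (a): {s5}
  P completes σ.
Run σ = ⟨baaa⟩ on Q: start {t0}
  step 1 (b): {t1}
  step 2 (a): {t2}
  step 3 (a): {t3}
  step 4 (a): no successor for Q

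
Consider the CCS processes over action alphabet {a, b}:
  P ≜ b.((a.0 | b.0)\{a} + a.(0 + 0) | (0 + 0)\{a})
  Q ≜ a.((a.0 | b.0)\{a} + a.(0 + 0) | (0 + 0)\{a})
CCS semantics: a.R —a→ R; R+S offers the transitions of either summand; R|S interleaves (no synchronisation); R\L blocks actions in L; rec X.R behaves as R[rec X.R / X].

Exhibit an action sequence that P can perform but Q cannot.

Reachable graph of P (4 states):
  u0 = b.((a.0 | b.0)\{a} + a.(0 + 0) | (0 + 0)\{a}) :: ··b··> u1
  u1 = (a.0 | b.0)\{a} + a.(0 + 0) | (0 + 0)\{a} :: ··a··> u2, ··b··> u3
  u2 = (0 + 0) | (0 + 0)\{a} :: ∅
  u3 = (a.0 | 0)\{a} :: ∅
Reachable graph of Q (4 states):
  v0 = a.((a.0 | b.0)\{a} + a.(0 + 0) | (0 + 0)\{a}) :: ··a··> v1
  v1 = (a.0 | b.0)\{a} + a.(0 + 0) | (0 + 0)\{a} :: ··a··> v2, ··b··> v3
  v2 = (0 + 0) | (0 + 0)\{a} :: ∅
  v3 = (a.0 | 0)\{a} :: ∅
Trace ⟨b⟩ through P, begin at {u0}:
  after b @ step 1: {u1}
  ✓ P
Trace ⟨b⟩ through Q, begin at {v0}:
  after b @ step 1: ∅  — Q cannot continue

b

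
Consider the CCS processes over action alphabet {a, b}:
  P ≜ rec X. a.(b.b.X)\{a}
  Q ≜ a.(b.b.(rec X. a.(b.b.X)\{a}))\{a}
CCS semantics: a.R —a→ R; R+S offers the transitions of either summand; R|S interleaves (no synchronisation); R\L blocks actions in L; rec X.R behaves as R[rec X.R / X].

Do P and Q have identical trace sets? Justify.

Reachable graph of P (4 states):
  p0 = rec X. a.(b.b.X)\{a} → -a-> p1
  p1 = (b.b.(rec X. a.(b.b.X)\{a}))\{a} → -b-> p2
  p2 = (b.(rec X. a.(b.b.X)\{a}))\{a} → -b-> p3
  p3 = (rec X. a.(b.b.X)\{a})\{a} → stopped
Reachable graph of Q (4 states):
  q0 = a.(b.b.(rec X. a.(b.b.X)\{a}))\{a} → -a-> q1
  q1 = (b.b.(rec X. a.(b.b.X)\{a}))\{a} → -b-> q2
  q2 = (b.(rec X. a.(b.b.X)\{a}))\{a} → -b-> q3
  q3 = (rec X. a.(b.b.X)\{a})\{a} → stopped
Coarsest stable partition (strong bisimilarity classes):
  B0 = {p0, q0}
  B1 = {p1, q1}
  B2 = {p2, q2}
  B3 = {p3, q3}
p0 ∈ B0, q0 ∈ B0 → same block
Bisimilar ⇒ trace-equivalent.

trace-equivalent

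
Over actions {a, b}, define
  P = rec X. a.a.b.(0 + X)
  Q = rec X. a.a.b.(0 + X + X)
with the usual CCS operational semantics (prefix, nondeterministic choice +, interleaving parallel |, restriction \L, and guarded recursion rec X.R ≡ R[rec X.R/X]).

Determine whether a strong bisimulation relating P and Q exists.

P ~ Q

Reachable graph of P (4 states):
  u0 = rec X. a.a.b.(0 + X) :: —a→ u1
  u1 = a.b.(0 + (rec X. a.a.b.(0 + X))) :: —a→ u2
  u2 = b.(0 + (rec X. a.a.b.(0 + X))) :: —b→ u3
  u3 = 0 + (rec X. a.a.b.(0 + X)) :: —a→ u1
Reachable graph of Q (4 states):
  v0 = rec X. a.a.b.(0 + X + X) :: —a→ v1
  v1 = a.b.(0 + (rec X. a.a.b.(0 + X + X)) + (rec X. a.a.b.(0 + X + X))) :: —a→ v2
  v2 = b.(0 + (rec X. a.a.b.(0 + X + X)) + (rec X. a.a.b.(0 + X + X))) :: —b→ v3
  v3 = 0 + (rec X. a.a.b.(0 + X + X)) + (rec X. a.a.b.(0 + X + X)) :: —a→ v1
Coarsest stable partition (strong bisimilarity classes):
  B0 = {u0, u3, v0, v3}
  B1 = {u1, v1}
  B2 = {u2, v2}
u0 ∈ B0, v0 ∈ B0 → same block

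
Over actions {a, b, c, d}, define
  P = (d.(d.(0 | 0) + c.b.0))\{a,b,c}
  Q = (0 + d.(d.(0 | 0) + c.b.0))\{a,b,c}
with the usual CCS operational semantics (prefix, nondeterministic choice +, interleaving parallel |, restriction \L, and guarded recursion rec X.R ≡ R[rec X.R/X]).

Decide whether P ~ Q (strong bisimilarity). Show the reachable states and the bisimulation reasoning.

LTS(P): 3 reachable states
  s0 = (d.(d.(0 | 0) + c.b.0))\{a,b,c} :: ··d··> s1
  s1 = (d.(0 | 0) + c.b.0)\{a,b,c} :: ··d··> s2
  s2 = (0 | 0)\{a,b,c} :: stopped
LTS(Q): 3 reachable states
  t0 = (0 + d.(d.(0 | 0) + c.b.0))\{a,b,c} :: ··d··> t1
  t1 = (d.(0 | 0) + c.b.0)\{a,b,c} :: ··d··> t2
  t2 = (0 | 0)\{a,b,c} :: stopped
Bisimilarity quotient blocks:
  B0 = {s0, t0}
  B1 = {s1, t1}
  B2 = {s2, t2}
s0 ∈ B0, t0 ∈ B0 → same block

P ~ Q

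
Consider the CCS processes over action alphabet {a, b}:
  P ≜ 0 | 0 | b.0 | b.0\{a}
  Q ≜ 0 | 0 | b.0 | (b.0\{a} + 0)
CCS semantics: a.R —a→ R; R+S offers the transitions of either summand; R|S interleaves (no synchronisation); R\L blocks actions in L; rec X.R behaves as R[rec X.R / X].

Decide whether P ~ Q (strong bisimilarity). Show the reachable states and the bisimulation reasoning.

bisimilar

P's transition system — 4 states:
  s0 = 0 | 0 | b.0 | b.0\{a} | —b→ s1, —b→ s2
  s1 = 0 | 0 | 0 | b.0\{a} | —b→ s3
  s2 = 0 | 0 | b.0 | 0\{a} | —b→ s3
  s3 = 0 | 0 | 0 | 0\{a} | ·
Q's transition system — 4 states:
  t0 = 0 | 0 | b.0 | (b.0\{a} + 0) | —b→ t1, —b→ t2
  t1 = 0 | 0 | 0 | (b.0\{a} + 0) | —b→ t3
  t2 = 0 | 0 | b.0 | 0\{a} | —b→ t3
  t3 = 0 | 0 | 0 | 0\{a} | ·
Partition-refinement fixed point:
  B0 = {s0, t0}
  B1 = {s1, s2, t1, t2}
  B2 = {s3, t3}
s0 ∈ B0, t0 ∈ B0 → same block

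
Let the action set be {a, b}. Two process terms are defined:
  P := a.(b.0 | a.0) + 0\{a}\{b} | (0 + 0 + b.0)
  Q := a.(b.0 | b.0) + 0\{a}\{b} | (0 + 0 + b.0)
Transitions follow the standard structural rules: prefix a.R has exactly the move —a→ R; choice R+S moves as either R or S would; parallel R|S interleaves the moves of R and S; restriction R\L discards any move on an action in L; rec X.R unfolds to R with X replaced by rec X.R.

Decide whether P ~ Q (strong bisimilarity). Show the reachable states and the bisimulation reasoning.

LTS(P): 6 reachable states
  u0 = a.(b.0 | a.0) + 0\{a}\{b} | (0 + 0 + b.0) | --a--▸ u1, --b--▸ u2
  u1 = b.0 | a.0 | --a--▸ u3, --b--▸ u4
  u2 = 0\{a}\{b} | 0 | deadlocked
  u3 = b.0 | 0 | --b--▸ u5
  u4 = 0 | a.0 | --a--▸ u5
  u5 = 0 | 0 | deadlocked
LTS(Q): 6 reachable states
  v0 = a.(b.0 | b.0) + 0\{a}\{b} | (0 + 0 + b.0) | --a--▸ v1, --b--▸ v2
  v1 = b.0 | b.0 | --b--▸ v3, --b--▸ v4
  v2 = 0\{a}\{b} | 0 | deadlocked
  v3 = 0 | b.0 | --b--▸ v5
  v4 = b.0 | 0 | --b--▸ v5
  v5 = 0 | 0 | deadlocked
Bisimilarity quotient blocks:
  B0 = {u0}
  B1 = {u1}
  B2 = {u4}
  B3 = {u2, u5, v2, v5}
  B4 = {u3, v3, v4}
  B5 = {v0}
  B6 = {v1}
u0 ∈ B0, v0 ∈ B5 → different blocks

NO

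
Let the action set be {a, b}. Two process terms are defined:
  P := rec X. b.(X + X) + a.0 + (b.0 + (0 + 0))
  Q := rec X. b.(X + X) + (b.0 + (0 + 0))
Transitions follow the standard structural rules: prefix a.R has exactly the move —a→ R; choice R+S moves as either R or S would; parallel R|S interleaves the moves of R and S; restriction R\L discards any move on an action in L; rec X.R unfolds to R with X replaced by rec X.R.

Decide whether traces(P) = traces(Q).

P's transition system — 3 states:
  p0 = rec X. b.(X + X) + a.0 + (b.0 + (0 + 0)) → =a=> p1, =b=> p1, =b=> p2
  p1 = 0 → deadlocked
  p2 = (rec X. b.(X + X) + a.0 + (b.0 + (0 + 0))) + (rec X. b.(X + X) + a.0 + (b.0 + (0 + 0))) → =a=> p1, =b=> p1, =b=> p2
Q's transition system — 3 states:
  q0 = rec X. b.(X + X) + (b.0 + (0 + 0)) → =b=> q1, =b=> q2
  q1 = (rec X. b.(X + X) + (b.0 + (0 + 0))) + (rec X. b.(X + X) + (b.0 + (0 + 0))) → =b=> q1, =b=> q2
  q2 = 0 → deadlocked
Trace ⟨a⟩ through P, begin at {p0}:
  after a @ step 1: {p1}
  ✓ P
Trace ⟨a⟩ through Q, begin at {q0}:
  after a @ step 1: no successor for Q

traces(P) ≠ traces(Q) — witness ⟨a⟩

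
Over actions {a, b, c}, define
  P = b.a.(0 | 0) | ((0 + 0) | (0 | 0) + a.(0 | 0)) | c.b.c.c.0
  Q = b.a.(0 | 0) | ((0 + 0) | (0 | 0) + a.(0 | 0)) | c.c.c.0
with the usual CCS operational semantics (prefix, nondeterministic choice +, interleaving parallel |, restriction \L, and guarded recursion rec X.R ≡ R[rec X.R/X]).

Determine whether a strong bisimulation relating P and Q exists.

not bisimilar

P's transition system — 30 states:
  p0 = b.a.(0 | 0) | ((0 + 0) | (0 | 0) + a.(0 | 0)) | c.b.c.c.0 ⊢ =a=> p1, =b=> p2, =c=> p3
  p1 = b.a.(0 | 0) | (0 | 0) | c.b.c.c.0 ⊢ =b=> p4, =c=> p5
  p2 = a.(0 | 0) | ((0 + 0) | (0 | 0) + a.(0 | 0)) | c.b.c.c.0 ⊢ =a=> p4, =a=> p6, =c=> p7
  p3 = b.a.(0 | 0) | ((0 + 0) | (0 | 0) + a.(0 | 0)) | b.c.c.0 ⊢ =a=> p5, =b=> p7, =b=> p8
  p4 = a.(0 | 0) | (0 | 0) | c.b.c.c.0 ⊢ =a=> p9, =c=> p10
  p5 = b.a.(0 | 0) | (0 | 0) | b.c.c.0 ⊢ =b=> p10, =b=> p11
  p6 = 0 | 0 | ((0 + 0) | (0 | 0) + a.(0 | 0)) | c.b.c.c.0 ⊢ =a=> p9, =c=> p12
  p7 = a.(0 | 0) | ((0 + 0) | (0 | 0) + a.(0 | 0)) | b.c.c.0 ⊢ =a=> p10, =a=> p12, =b=> p13
  p8 = b.a.(0 | 0) | ((0 + 0) | (0 | 0) + a.(0 | 0)) | c.c.0 ⊢ =a=> p11, =b=> p13, =c=> p14
  p9 = 0 | 0 | (0 | 0) | c.b.c.c.0 ⊢ =c=> p15
  p10 = a.(0 | 0) | (0 | 0) | b.c.c.0 ⊢ =a=> p15, =b=> p16
  p11 = b.a.(0 | 0) | (0 | 0) | c.c.0 ⊢ =b=> p16, =c=> p17
  p12 = 0 | 0 | ((0 + 0) | (0 | 0) + a.(0 | 0)) | b.c.c.0 ⊢ =a=> p15, =b=> p18
  p13 = a.(0 | 0) | ((0 + 0) | (0 | 0) + a.(0 | 0)) | c.c.0 ⊢ =a=> p16, =a=> p18, =c=> p19
  p14 = b.a.(0 | 0) | ((0 + 0) | (0 | 0) + a.(0 | 0)) | c.0 ⊢ =a=> p17, =b=> p19, =c=> p20
  p15 = 0 | 0 | (0 | 0) | b.c.c.0 ⊢ =b=> p21
  p16 = a.(0 | 0) | (0 | 0) | c.c.0 ⊢ =a=> p21, =c=> p22
  p17 = b.a.(0 | 0) | (0 | 0) | c.0 ⊢ =b=> p22, =c=> p23
  p18 = 0 | 0 | ((0 + 0) | (0 | 0) + a.(0 | 0)) | c.c.0 ⊢ =a=> p21, =c=> p24
  p19 = a.(0 | 0) | ((0 + 0) | (0 | 0) + a.(0 | 0)) | c.0 ⊢ =a=> p22, =a=> p24, =c=> p25
  p20 = b.a.(0 | 0) | ((0 + 0) | (0 | 0) + a.(0 | 0)) | 0 ⊢ =a=> p23, =b=> p25
  p21 = 0 | 0 | (0 | 0) | c.c.0 ⊢ =c=> p26
  p22 = a.(0 | 0) | (0 | 0) | c.0 ⊢ =a=> p26, =c=> p27
  p23 = b.a.(0 | 0) | (0 | 0) | 0 ⊢ =b=> p27
  p24 = 0 | 0 | ((0 + 0) | (0 | 0) + a.(0 | 0)) | c.0 ⊢ =a=> p26, =c=> p28
  p25 = a.(0 | 0) | ((0 + 0) | (0 | 0) + a.(0 | 0)) | 0 ⊢ =a=> p27, =a=> p28
  p26 = 0 | 0 | (0 | 0) | c.0 ⊢ =c=> p29
  p27 = a.(0 | 0) | (0 | 0) | 0 ⊢ =a=> p29
  p28 = 0 | 0 | ((0 + 0) | (0 | 0) + a.(0 | 0)) | 0 ⊢ =a=> p29
  p29 = 0 | 0 | (0 | 0) | 0 ⊢ stopped
Q's transition system — 24 states:
  q0 = b.a.(0 | 0) | ((0 + 0) | (0 | 0) + a.(0 | 0)) | c.c.c.0 ⊢ =a=> q1, =b=> q2, =c=> q3
  q1 = b.a.(0 | 0) | (0 | 0) | c.c.c.0 ⊢ =b=> q4, =c=> q5
  q2 = a.(0 | 0) | ((0 + 0) | (0 | 0) + a.(0 | 0)) | c.c.c.0 ⊢ =a=> q4, =a=> q6, =c=> q7
  q3 = b.a.(0 | 0) | ((0 + 0) | (0 | 0) + a.(0 | 0)) | c.c.0 ⊢ =a=> q5, =b=> q7, =c=> q8
  q4 = a.(0 | 0) | (0 | 0) | c.c.c.0 ⊢ =a=> q9, =c=> q10
  q5 = b.a.(0 | 0) | (0 | 0) | c.c.0 ⊢ =b=> q10, =c=> q11
  q6 = 0 | 0 | ((0 + 0) | (0 | 0) + a.(0 | 0)) | c.c.c.0 ⊢ =a=> q9, =c=> q12
  q7 = a.(0 | 0) | ((0 + 0) | (0 | 0) + a.(0 | 0)) | c.c.0 ⊢ =a=> q10, =a=> q12, =c=> q13
  q8 = b.a.(0 | 0) | ((0 + 0) | (0 | 0) + a.(0 | 0)) | c.0 ⊢ =a=> q11, =b=> q13, =c=> q14
  q9 = 0 | 0 | (0 | 0) | c.c.c.0 ⊢ =c=> q15
  q10 = a.(0 | 0) | (0 | 0) | c.c.0 ⊢ =a=> q15, =c=> q16
  q11 = b.a.(0 | 0) | (0 | 0) | c.0 ⊢ =b=> q16, =c=> q17
  q12 = 0 | 0 | ((0 + 0) | (0 | 0) + a.(0 | 0)) | c.c.0 ⊢ =a=> q15, =c=> q18
  q13 = a.(0 | 0) | ((0 + 0) | (0 | 0) + a.(0 | 0)) | c.0 ⊢ =a=> q16, =a=> q18, =c=> q19
  q14 = b.a.(0 | 0) | ((0 + 0) | (0 | 0) + a.(0 | 0)) | 0 ⊢ =a=> q17, =b=> q19
  q15 = 0 | 0 | (0 | 0) | c.c.0 ⊢ =c=> q20
  q16 = a.(0 | 0) | (0 | 0) | c.0 ⊢ =a=> q20, =c=> q21
  q17 = b.a.(0 | 0) | (0 | 0) | 0 ⊢ =b=> q21
  q18 = 0 | 0 | ((0 + 0) | (0 | 0) + a.(0 | 0)) | c.0 ⊢ =a=> q20, =c=> q22
  q19 = a.(0 | 0) | ((0 + 0) | (0 | 0) + a.(0 | 0)) | 0 ⊢ =a=> q21, =a=> q22
  q20 = 0 | 0 | (0 | 0) | c.0 ⊢ =c=> q23
  q21 = a.(0 | 0) | (0 | 0) | 0 ⊢ =a=> q23
  q22 = 0 | 0 | ((0 + 0) | (0 | 0) + a.(0 | 0)) | 0 ⊢ =a=> q23
  q23 = 0 | 0 | (0 | 0) | 0 ⊢ stopped
Coarsest stable partition (strong bisimilarity classes):
  B0 = {p0}
  B1 = {p3}
  B2 = {p8, q3}
  B3 = {p13, q7}
  B4 = {p19, q13}
  B5 = {p25, q19}
  B6 = {p27, p28, q21, q22}
  B7 = {p29, q23}
  B8 = {p22, p24, q16, q18}
  B9 = {p26, q20}
  B10 = {p16, p18, q10, q12}
  B11 = {p21, q15}
  B12 = {p11, q5}
  B13 = {p17, q11}
  B14 = {p23, q17}
  B15 = {p14, q8}
  B16 = {p20, q14}
  B17 = {p7}
  B18 = {p10, p12}
  B19 = {p15}
  B20 = {p5}
  B21 = {p2}
  B22 = {p4, p6}
  B23 = {p9}
  B24 = {p1}
  B25 = {q0}
  B26 = {q2}
  B27 = {q4, q6}
  B28 = {q9}
  B29 = {q1}
p0 ∈ B0, q0 ∈ B25 → different blocks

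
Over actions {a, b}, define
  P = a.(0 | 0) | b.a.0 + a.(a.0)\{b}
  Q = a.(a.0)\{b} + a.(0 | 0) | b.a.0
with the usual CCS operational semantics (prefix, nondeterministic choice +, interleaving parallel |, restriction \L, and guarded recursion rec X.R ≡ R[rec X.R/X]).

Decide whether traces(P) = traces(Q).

traces(P) = traces(Q)

LTS(P): 8 reachable states
  p0 = a.(0 | 0) | b.a.0 + a.(a.0)\{b} :: —a→ p1, —a→ p2, —b→ p3
  p1 = (a.0)\{b} :: —a→ p4
  p2 = 0 | 0 | b.a.0 :: —b→ p5
  p3 = a.(0 | 0) | a.0 :: —a→ p5, —a→ p6
  p4 = 0\{b} :: deadlocked
  p5 = 0 | 0 | a.0 :: —a→ p7
  p6 = a.(0 | 0) | 0 :: —a→ p7
  p7 = 0 | 0 | 0 :: deadlocked
LTS(Q): 8 reachable states
  q0 = a.(a.0)\{b} + a.(0 | 0) | b.a.0 :: —a→ q1, —a→ q2, —b→ q3
  q1 = (a.0)\{b} :: —a→ q4
  q2 = 0 | 0 | b.a.0 :: —b→ q5
  q3 = a.(0 | 0) | a.0 :: —a→ q5, —a→ q6
  q4 = 0\{b} :: deadlocked
  q5 = 0 | 0 | a.0 :: —a→ q7
  q6 = a.(0 | 0) | 0 :: —a→ q7
  q7 = 0 | 0 | 0 :: deadlocked
Coarsest stable partition (strong bisimilarity classes):
  B0 = {p0, q0}
  B1 = {p1, p5, p6, q1, q5, q6}
  B2 = {p4, p7, q4, q7}
  B3 = {p3, q3}
  B4 = {p2, q2}
p0 ∈ B0, q0 ∈ B0 → same block
Bisimilar ⇒ trace-equivalent.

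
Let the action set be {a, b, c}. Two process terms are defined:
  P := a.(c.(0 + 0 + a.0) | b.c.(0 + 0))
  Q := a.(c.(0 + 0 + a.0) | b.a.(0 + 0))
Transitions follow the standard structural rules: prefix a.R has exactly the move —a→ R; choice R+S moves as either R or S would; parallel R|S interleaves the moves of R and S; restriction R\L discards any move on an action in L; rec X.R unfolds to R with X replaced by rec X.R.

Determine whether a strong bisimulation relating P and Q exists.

not bisimilar

LTS(P): 10 reachable states
  p0 = a.(c.(0 + 0 + a.0) | b.c.(0 + 0)) | =a=> p1
  p1 = c.(0 + 0 + a.0) | b.c.(0 + 0) | =b=> p2, =c=> p3
  p2 = c.(0 + 0 + a.0) | c.(0 + 0) | =c=> p4, =c=> p5
  p3 = (0 + 0 + a.0) | b.c.(0 + 0) | =a=> p6, =b=> p4
  p4 = (0 + 0 + a.0) | c.(0 + 0) | =a=> p7, =c=> p8
  p5 = c.(0 + 0 + a.0) | (0 + 0) | =c=> p8
  p6 = 0 | b.c.(0 + 0) | =b=> p7
  p7 = 0 | c.(0 + 0) | =c=> p9
  p8 = (0 + 0 + a.0) | (0 + 0) | =a=> p9
  p9 = 0 | (0 + 0) | (no moves)
LTS(Q): 10 reachable states
  q0 = a.(c.(0 + 0 + a.0) | b.a.(0 + 0)) | =a=> q1
  q1 = c.(0 + 0 + a.0) | b.a.(0 + 0) | =b=> q2, =c=> q3
  q2 = c.(0 + 0 + a.0) | a.(0 + 0) | =a=> q4, =c=> q5
  q3 = (0 + 0 + a.0) | b.a.(0 + 0) | =a=> q6, =b=> q5
  q4 = c.(0 + 0 + a.0) | (0 + 0) | =c=> q7
  q5 = (0 + 0 + a.0) | a.(0 + 0) | =a=> q7, =a=> q8
  q6 = 0 | b.a.(0 + 0) | =b=> q8
  q7 = (0 + 0 + a.0) | (0 + 0) | =a=> q9
  q8 = 0 | a.(0 + 0) | =a=> q9
  q9 = 0 | (0 + 0) | (no moves)
Partition-refinement fixed point:
  B0 = {p0}
  B1 = {p1}
  B2 = {p3}
  B3 = {p4}
  B4 = {p8, q7, q8}
  B5 = {p9, q9}
  B6 = {p7}
  B7 = {p6}
  B8 = {p2}
  B9 = {p5, q4}
  B10 = {q0}
  B11 = {q1}
  B12 = {q2}
  B13 = {q5}
  B14 = {q3}
  B15 = {q6}
p0 ∈ B0, q0 ∈ B10 → different blocks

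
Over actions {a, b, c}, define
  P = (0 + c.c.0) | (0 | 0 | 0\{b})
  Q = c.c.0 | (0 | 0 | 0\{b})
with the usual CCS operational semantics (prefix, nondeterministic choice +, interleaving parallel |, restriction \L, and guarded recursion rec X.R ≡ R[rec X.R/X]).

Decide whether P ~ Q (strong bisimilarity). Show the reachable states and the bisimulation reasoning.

P's transition system — 3 states:
  s0 = (0 + c.c.0) | (0 | 0 | 0\{b}) | —c→ s1
  s1 = c.0 | (0 | 0 | 0\{b}) | —c→ s2
  s2 = 0 | (0 | 0 | 0\{b}) | stopped
Q's transition system — 3 states:
  t0 = c.c.0 | (0 | 0 | 0\{b}) | —c→ t1
  t1 = c.0 | (0 | 0 | 0\{b}) | —c→ t2
  t2 = 0 | (0 | 0 | 0\{b}) | stopped
Coarsest stable partition (strong bisimilarity classes):
  B0 = {s0, t0}
  B1 = {s1, t1}
  B2 = {s2, t2}
s0 ∈ B0, t0 ∈ B0 → same block

YES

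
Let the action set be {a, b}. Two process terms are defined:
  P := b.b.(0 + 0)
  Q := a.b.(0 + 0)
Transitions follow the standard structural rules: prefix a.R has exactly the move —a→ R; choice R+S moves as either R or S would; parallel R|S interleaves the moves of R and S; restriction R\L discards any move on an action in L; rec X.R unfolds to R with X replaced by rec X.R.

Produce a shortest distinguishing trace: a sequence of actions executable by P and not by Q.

LTS(P): 3 reachable states
  m0 = b.b.(0 + 0) | —b→ m1
  m1 = b.(0 + 0) | —b→ m2
  m2 = 0 + 0 | ·
LTS(Q): 3 reachable states
  n0 = a.b.(0 + 0) | —a→ n1
  n1 = b.(0 + 0) | —b→ n2
  n2 = 0 + 0 | ·
Trace ⟨b⟩ through P, begin at {m0}:
  [1] b ⇒ {m1}
  — P admits the full trace.
Trace ⟨b⟩ through Q, begin at {n0}:
  [1] b ⇒ no successor for Q

b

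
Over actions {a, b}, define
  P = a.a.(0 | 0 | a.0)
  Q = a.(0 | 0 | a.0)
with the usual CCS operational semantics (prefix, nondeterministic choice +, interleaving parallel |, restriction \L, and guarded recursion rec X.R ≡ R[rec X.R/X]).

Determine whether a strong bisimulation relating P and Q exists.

Reachable graph of P (4 states):
  m0 = a.a.(0 | 0 | a.0) → =a=> m1
  m1 = a.(0 | 0 | a.0) → =a=> m2
  m2 = 0 | 0 | a.0 → =a=> m3
  m3 = 0 | 0 | 0 → stopped
Reachable graph of Q (3 states):
  n0 = a.(0 | 0 | a.0) → =a=> n1
  n1 = 0 | 0 | a.0 → =a=> n2
  n2 = 0 | 0 | 0 → stopped
Partition-refinement fixed point:
  B0 = {m0}
  B1 = {m1, n0}
  B2 = {m2, n1}
  B3 = {m3, n2}
m0 ∈ B0, n0 ∈ B1 → different blocks

NO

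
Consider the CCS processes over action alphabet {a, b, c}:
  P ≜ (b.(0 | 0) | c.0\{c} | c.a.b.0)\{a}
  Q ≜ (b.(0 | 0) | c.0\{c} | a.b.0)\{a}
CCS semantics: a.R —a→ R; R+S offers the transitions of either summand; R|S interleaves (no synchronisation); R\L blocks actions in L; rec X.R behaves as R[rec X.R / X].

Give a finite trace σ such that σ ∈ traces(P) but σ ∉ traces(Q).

cc

P's transition system — 8 states:
  u0 = (b.(0 | 0) | c.0\{c} | c.a.b.0)\{a} ⊢ =b=> u1, =c=> u2, =c=> u3
  u1 = (0 | 0 | c.0\{c} | c.a.b.0)\{a} ⊢ =c=> u4, =c=> u5
  u2 = (b.(0 | 0) | 0\{c} | c.a.b.0)\{a} ⊢ =b=> u4, =c=> u6
  u3 = (b.(0 | 0) | c.0\{c} | a.b.0)\{a} ⊢ =b=> u5, =c=> u6
  u4 = (0 | 0 | 0\{c} | c.a.b.0)\{a} ⊢ =c=> u7
  u5 = (0 | 0 | c.0\{c} | a.b.0)\{a} ⊢ =c=> u7
  u6 = (b.(0 | 0) | 0\{c} | a.b.0)\{a} ⊢ =b=> u7
  u7 = (0 | 0 | 0\{c} | a.b.0)\{a} ⊢ ∅
Q's transition system — 4 states:
  v0 = (b.(0 | 0) | c.0\{c} | a.b.0)\{a} ⊢ =b=> v1, =c=> v2
  v1 = (0 | 0 | c.0\{c} | a.b.0)\{a} ⊢ =c=> v3
  v2 = (b.(0 | 0) | 0\{c} | a.b.0)\{a} ⊢ =b=> v3
  v3 = (0 | 0 | 0\{c} | a.b.0)\{a} ⊢ ∅
Executing cc from P (initial set {u0}):
  step 1 (c): {u2, u3}
  step 2 (c): {u6}
  — P admits the full trace.
Executing cc from Q (initial set {v0}):
  step 1 (c): {v2}
  step 2 (c): ∅ (Q stuck)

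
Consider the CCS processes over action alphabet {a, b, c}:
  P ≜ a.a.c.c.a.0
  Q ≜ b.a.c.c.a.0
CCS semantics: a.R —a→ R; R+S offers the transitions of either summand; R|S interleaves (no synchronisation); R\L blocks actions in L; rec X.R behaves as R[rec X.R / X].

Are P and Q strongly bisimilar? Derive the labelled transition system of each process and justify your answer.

not bisimilar

P's transition system — 6 states:
  s0 = a.a.c.c.a.0 → ··a··> s1
  s1 = a.c.c.a.0 → ··a··> s2
  s2 = c.c.a.0 → ··c··> s3
  s3 = c.a.0 → ··c··> s4
  s4 = a.0 → ··a··> s5
  s5 = 0 → deadlocked
Q's transition system — 6 states:
  t0 = b.a.c.c.a.0 → ··b··> t1
  t1 = a.c.c.a.0 → ··a··> t2
  t2 = c.c.a.0 → ··c··> t3
  t3 = c.a.0 → ··c··> t4
  t4 = a.0 → ··a··> t5
  t5 = 0 → deadlocked
Coarsest stable partition (strong bisimilarity classes):
  B0 = {s0}
  B1 = {s1, t1}
  B2 = {s2, t2}
  B3 = {s3, t3}
  B4 = {s4, t4}
  B5 = {s5, t5}
  B6 = {t0}
s0 ∈ B0, t0 ∈ B6 → different blocks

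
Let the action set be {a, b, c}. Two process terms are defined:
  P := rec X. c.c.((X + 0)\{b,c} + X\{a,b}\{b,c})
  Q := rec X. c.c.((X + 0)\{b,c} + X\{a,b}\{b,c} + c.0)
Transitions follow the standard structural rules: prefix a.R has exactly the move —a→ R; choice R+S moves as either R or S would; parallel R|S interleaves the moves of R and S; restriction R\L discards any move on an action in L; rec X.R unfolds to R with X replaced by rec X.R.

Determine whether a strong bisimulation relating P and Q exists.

Reachable graph of P (3 states):
  m0 = rec X. c.c.((X + 0)\{b,c} + X\{a,b}\{b,c}) | ··c··> m1
  m1 = c.(((rec X. c.c.((X + 0)\{b,c} + X\{a,b}\{b,c})) + 0)\{b,c} + (rec X. c.c.((X + 0)\{b,c} + X\{a,b}\{b,c}))\{a,b}\{b,c}) | ··c··> m2
  m2 = ((rec X. c.c.((X + 0)\{b,c} + X\{a,b}\{b,c})) + 0)\{b,c} + (rec X. c.c.((X + 0)\{b,c} + X\{a,b}\{b,c}))\{a,b}\{b,c} | ∅
Reachable graph of Q (4 states):
  n0 = rec X. c.c.((X + 0)\{b,c} + X\{a,b}\{b,c} + c.0) | ··c··> n1
  n1 = c.(((rec X. c.c.((X + 0)\{b,c} + X\{a,b}\{b,c} + c.0)) + 0)\{b,c} + (rec X. c.c.((X + 0)\{b,c} + X\{a,b}\{b,c} + c.0))\{a,b}\{b,c} + c.0) | ··c··> n2
  n2 = ((rec X. c.c.((X + 0)\{b,c} + X\{a,b}\{b,c} + c.0)) + 0)\{b,c} + (rec X. c.c.((X + 0)\{b,c} + X\{a,b}\{b,c} + c.0))\{a,b}\{b,c} + c.0 | ··c··> n3
  n3 = 0 | ∅
Partition-refinement fixed point:
  B0 = {m0, n1}
  B1 = {m1, n2}
  B2 = {m2, n3}
  B3 = {n0}
m0 ∈ B0, n0 ∈ B3 → different blocks

NO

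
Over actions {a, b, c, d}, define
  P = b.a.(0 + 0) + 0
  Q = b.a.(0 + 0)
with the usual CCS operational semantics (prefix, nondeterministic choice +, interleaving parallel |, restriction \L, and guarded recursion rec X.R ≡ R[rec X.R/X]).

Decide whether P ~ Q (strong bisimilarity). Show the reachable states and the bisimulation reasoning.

P ~ Q

Reachable graph of P (3 states):
  p0 = b.a.(0 + 0) + 0 | =b=> p1
  p1 = a.(0 + 0) | =a=> p2
  p2 = 0 + 0 | ∅
Reachable graph of Q (3 states):
  q0 = b.a.(0 + 0) | =b=> q1
  q1 = a.(0 + 0) | =a=> q2
  q2 = 0 + 0 | ∅
Partition-refinement fixed point:
  B0 = {p0, q0}
  B1 = {p1, q1}
  B2 = {p2, q2}
p0 ∈ B0, q0 ∈ B0 → same block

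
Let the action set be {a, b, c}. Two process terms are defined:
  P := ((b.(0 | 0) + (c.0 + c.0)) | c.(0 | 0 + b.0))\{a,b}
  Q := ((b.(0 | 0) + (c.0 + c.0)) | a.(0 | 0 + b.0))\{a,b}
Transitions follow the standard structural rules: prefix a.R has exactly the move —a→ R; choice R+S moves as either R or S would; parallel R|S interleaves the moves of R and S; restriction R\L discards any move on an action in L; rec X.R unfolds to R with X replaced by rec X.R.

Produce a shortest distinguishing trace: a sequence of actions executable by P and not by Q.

P's transition system — 4 states:
  u0 = ((b.(0 | 0) + (c.0 + c.0)) | c.(0 | 0 + b.0))\{a,b} ⊢ —c→ u1, —c→ u2
  u1 = ((b.(0 | 0) + (c.0 + c.0)) | (0 | 0 + b.0))\{a,b} ⊢ —c→ u3
  u2 = (0 | c.(0 | 0 + b.0))\{a,b} ⊢ —c→ u3
  u3 = (0 | (0 | 0 + b.0))\{a,b} ⊢ ∅
Q's transition system — 2 states:
  v0 = ((b.(0 | 0) + (c.0 + c.0)) | a.(0 | 0 + b.0))\{a,b} ⊢ —c→ v1
  v1 = (0 | a.(0 | 0 + b.0))\{a,b} ⊢ ∅
Run σ = ⟨cc⟩ on P: start {u0}
  [1] c ⇒ {u1, u2}
  [2] c ⇒ {u3}
  ✓ P
Run σ = ⟨cc⟩ on Q: start {v0}
  [1] c ⇒ {v1}
  [2] c ⇒ ∅ (Q stuck)

cc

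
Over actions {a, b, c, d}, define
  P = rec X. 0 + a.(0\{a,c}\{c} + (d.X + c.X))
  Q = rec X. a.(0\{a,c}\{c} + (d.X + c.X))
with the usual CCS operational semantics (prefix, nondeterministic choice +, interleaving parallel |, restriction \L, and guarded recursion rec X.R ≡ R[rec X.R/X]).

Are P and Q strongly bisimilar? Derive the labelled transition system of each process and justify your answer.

bisimilar

P's transition system — 2 states:
  s0 = rec X. 0 + a.(0\{a,c}\{c} + (d.X + c.X)) has moves -a-> s1
  s1 = 0\{a,c}\{c} + (d.(rec X. 0 + a.(0\{a,c}\{c} + (d.X + c.X))) + c.(rec X. 0 + a.(0\{a,c}\{c} + (d.X + c.X)))) has moves -c-> s0, -d-> s0
Q's transition system — 2 states:
  t0 = rec X. a.(0\{a,c}\{c} + (d.X + c.X)) has moves -a-> t1
  t1 = 0\{a,c}\{c} + (d.(rec X. a.(0\{a,c}\{c} + (d.X + c.X))) + c.(rec X. a.(0\{a,c}\{c} + (d.X + c.X)))) has moves -c-> t0, -d-> t0
Bisimilarity quotient blocks:
  B0 = {s0, t0}
  B1 = {s1, t1}
s0 ∈ B0, t0 ∈ B0 → same block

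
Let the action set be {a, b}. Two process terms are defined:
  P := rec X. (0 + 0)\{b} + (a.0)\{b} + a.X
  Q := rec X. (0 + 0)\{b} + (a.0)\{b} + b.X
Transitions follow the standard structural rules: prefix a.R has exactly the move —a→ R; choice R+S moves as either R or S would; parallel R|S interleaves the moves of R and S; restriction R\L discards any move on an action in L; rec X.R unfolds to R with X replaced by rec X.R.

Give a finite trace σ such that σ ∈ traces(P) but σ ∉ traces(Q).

P's transition system — 2 states:
  u0 = rec X. (0 + 0)\{b} + (a.0)\{b} + a.X ⊢ =a=> u0, =a=> u1
  u1 = 0\{b} ⊢ deadlocked
Q's transition system — 2 states:
  v0 = rec X. (0 + 0)\{b} + (a.0)\{b} + b.X ⊢ =a=> v1, =b=> v0
  v1 = 0\{b} ⊢ deadlocked
Trace ⟨aa⟩ through P, begin at {u0}:
  step 1 (a): {u0, u1}
  step 2 (a): {u0, u1}
  ✓ P
Trace ⟨aa⟩ through Q, begin at {v0}:
  step 1 (a): {v1}
  step 2 (a): no successor for Q

aa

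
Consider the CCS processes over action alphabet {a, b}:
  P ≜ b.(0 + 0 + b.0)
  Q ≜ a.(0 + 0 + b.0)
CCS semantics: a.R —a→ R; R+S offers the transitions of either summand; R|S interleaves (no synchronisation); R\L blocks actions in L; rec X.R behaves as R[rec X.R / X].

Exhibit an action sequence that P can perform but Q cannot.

P's transition system — 3 states:
  s0 = b.(0 + 0 + b.0) | —b→ s1
  s1 = 0 + 0 + b.0 | —b→ s2
  s2 = 0 | ∅
Q's transition system — 3 states:
  t0 = a.(0 + 0 + b.0) | —a→ t1
  t1 = 0 + 0 + b.0 | —b→ t2
  t2 = 0 | ∅
Executing b from P (initial set {s0}):
  step 1 (b): {s1}
  ✓ P
Executing b from Q (initial set {t0}):
  step 1 (b): ∅ (Q stuck)

b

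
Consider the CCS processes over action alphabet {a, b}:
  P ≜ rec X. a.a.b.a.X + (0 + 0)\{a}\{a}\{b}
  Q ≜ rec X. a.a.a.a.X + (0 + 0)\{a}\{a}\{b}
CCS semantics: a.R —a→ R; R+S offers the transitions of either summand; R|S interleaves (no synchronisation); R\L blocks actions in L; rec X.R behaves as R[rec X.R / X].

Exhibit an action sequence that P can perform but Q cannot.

LTS(P): 4 reachable states
  s0 = rec X. a.a.b.a.X + (0 + 0)\{a}\{a}\{b} → =a=> s1
  s1 = a.b.a.(rec X. a.a.b.a.X + (0 + 0)\{a}\{a}\{b}) → =a=> s2
  s2 = b.a.(rec X. a.a.b.a.X + (0 + 0)\{a}\{a}\{b}) → =b=> s3
  s3 = a.(rec X. a.a.b.a.X + (0 + 0)\{a}\{a}\{b}) → =a=> s0
LTS(Q): 4 reachable states
  t0 = rec X. a.a.a.a.X + (0 + 0)\{a}\{a}\{b} → =a=> t1
  t1 = a.a.a.(rec X. a.a.a.a.X + (0 + 0)\{a}\{a}\{b}) → =a=> t2
  t2 = a.a.(rec X. a.a.a.a.X + (0 + 0)\{a}\{a}\{b}) → =a=> t3
  t3 = a.(rec X. a.a.a.a.X + (0 + 0)\{a}\{a}\{b}) → =a=> t0
Executing aab from P (initial set {s0}):
  [1] a ⇒ {s1}
  [2] a ⇒ {s2}
  [3] b ⇒ {s3}
  ✓ P
Executing aab from Q (initial set {t0}):
  [1] a ⇒ {t1}
  [2] a ⇒ {t2}
  [3] b ⇒ no successor for Q

aab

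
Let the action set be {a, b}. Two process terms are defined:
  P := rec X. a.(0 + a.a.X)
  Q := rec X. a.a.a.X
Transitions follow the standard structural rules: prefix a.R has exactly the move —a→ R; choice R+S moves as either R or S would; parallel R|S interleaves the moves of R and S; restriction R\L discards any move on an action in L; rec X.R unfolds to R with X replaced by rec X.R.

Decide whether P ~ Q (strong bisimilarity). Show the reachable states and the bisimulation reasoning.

P ~ Q

Reachable graph of P (3 states):
  m0 = rec X. a.(0 + a.a.X) → —a→ m1
  m1 = 0 + a.a.(rec X. a.(0 + a.a.X)) → —a→ m2
  m2 = a.(rec X. a.(0 + a.a.X)) → —a→ m0
Reachable graph of Q (3 states):
  n0 = rec X. a.a.a.X → —a→ n1
  n1 = a.a.(rec X. a.a.a.X) → —a→ n2
  n2 = a.(rec X. a.a.a.X) → —a→ n0
Coarsest stable partition (strong bisimilarity classes):
  B0 = {m0, m1, m2, n0, n1, n2}
m0 ∈ B0, n0 ∈ B0 → same block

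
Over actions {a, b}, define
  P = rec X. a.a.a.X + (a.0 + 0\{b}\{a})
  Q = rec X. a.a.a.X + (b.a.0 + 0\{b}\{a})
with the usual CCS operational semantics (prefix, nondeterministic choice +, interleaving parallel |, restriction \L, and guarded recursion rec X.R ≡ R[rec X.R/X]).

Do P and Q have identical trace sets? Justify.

NO — witness ⟨b⟩

Reachable graph of P (4 states):
  u0 = rec X. a.a.a.X + (a.0 + 0\{b}\{a}) → -a-> u1, -a-> u2
  u1 = 0 → deadlocked
  u2 = a.a.(rec X. a.a.a.X + (a.0 + 0\{b}\{a})) → -a-> u3
  u3 = a.(rec X. a.a.a.X + (a.0 + 0\{b}\{a})) → -a-> u0
Reachable graph of Q (5 states):
  v0 = rec X. a.a.a.X + (b.a.0 + 0\{b}\{a}) → -a-> v1, -b-> v2
  v1 = a.a.(rec X. a.a.a.X + (b.a.0 + 0\{b}\{a})) → -a-> v3
  v2 = a.0 → -a-> v4
  v3 = a.(rec X. a.a.a.X + (b.a.0 + 0\{b}\{a})) → -a-> v0
  v4 = 0 → deadlocked
Trace ⟨b⟩ through Q, begin at {v0}:
  step 1 (b): {v2}
  — Q admits the full trace.
Trace ⟨b⟩ through P, begin at {u0}:
  step 1 (b): no successor for P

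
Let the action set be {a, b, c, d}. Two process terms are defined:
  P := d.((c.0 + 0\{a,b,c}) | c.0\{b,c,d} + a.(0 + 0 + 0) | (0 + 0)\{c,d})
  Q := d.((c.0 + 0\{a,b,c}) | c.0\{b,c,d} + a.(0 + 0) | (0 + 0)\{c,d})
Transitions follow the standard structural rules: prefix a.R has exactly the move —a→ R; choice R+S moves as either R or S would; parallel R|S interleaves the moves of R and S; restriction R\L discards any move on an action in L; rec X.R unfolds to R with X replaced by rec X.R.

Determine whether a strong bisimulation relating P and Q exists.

bisimilar

LTS(P): 6 reachable states
  p0 = d.((c.0 + 0\{a,b,c}) | c.0\{b,c,d} + a.(0 + 0 + 0) | (0 + 0)\{c,d}) → ··d··> p1
  p1 = (c.0 + 0\{a,b,c}) | c.0\{b,c,d} + a.(0 + 0 + 0) | (0 + 0)\{c,d} → ··a··> p2, ··c··> p3, ··c··> p4
  p2 = (0 + 0 + 0) | (0 + 0)\{c,d} → stopped
  p3 = (c.0 + 0\{a,b,c}) | 0\{b,c,d} → ··c··> p5
  p4 = 0 | c.0\{b,c,d} → ··c··> p5
  p5 = 0 | 0\{b,c,d} → stopped
LTS(Q): 6 reachable states
  q0 = d.((c.0 + 0\{a,b,c}) | c.0\{b,c,d} + a.(0 + 0) | (0 + 0)\{c,d}) → ··d··> q1
  q1 = (c.0 + 0\{a,b,c}) | c.0\{b,c,d} + a.(0 + 0) | (0 + 0)\{c,d} → ··a··> q2, ··c··> q3, ··c··> q4
  q2 = (0 + 0) | (0 + 0)\{c,d} → stopped
  q3 = (c.0 + 0\{a,b,c}) | 0\{b,c,d} → ··c··> q5
  q4 = 0 | c.0\{b,c,d} → ··c··> q5
  q5 = 0 | 0\{b,c,d} → stopped
Partition-refinement fixed point:
  B0 = {p0, q0}
  B1 = {p1, q1}
  B2 = {p3, p4, q3, q4}
  B3 = {p2, p5, q2, q5}
p0 ∈ B0, q0 ∈ B0 → same block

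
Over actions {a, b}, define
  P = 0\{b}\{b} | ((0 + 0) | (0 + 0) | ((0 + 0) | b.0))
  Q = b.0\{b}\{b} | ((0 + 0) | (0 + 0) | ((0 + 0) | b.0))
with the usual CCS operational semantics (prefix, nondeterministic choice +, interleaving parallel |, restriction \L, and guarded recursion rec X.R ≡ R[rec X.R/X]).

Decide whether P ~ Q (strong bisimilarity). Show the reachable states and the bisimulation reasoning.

Reachable graph of P (2 states):
  u0 = 0\{b}\{b} | ((0 + 0) | (0 + 0) | ((0 + 0) | b.0)) :: --b--▸ u1
  u1 = 0\{b}\{b} | ((0 + 0) | (0 + 0) | ((0 + 0) | 0)) :: deadlocked
Reachable graph of Q (4 states):
  v0 = b.0\{b}\{b} | ((0 + 0) | (0 + 0) | ((0 + 0) | b.0)) :: --b--▸ v1, --b--▸ v2
  v1 = 0\{b}\{b} | ((0 + 0) | (0 + 0) | ((0 + 0) | b.0)) :: --b--▸ v3
  v2 = b.0\{b}\{b} | ((0 + 0) | (0 + 0) | ((0 + 0) | 0)) :: --b--▸ v3
  v3 = 0\{b}\{b} | ((0 + 0) | (0 + 0) | ((0 + 0) | 0)) :: deadlocked
Bisimilarity quotient blocks:
  B0 = {u0, v1, v2}
  B1 = {u1, v3}
  B2 = {v0}
u0 ∈ B0, v0 ∈ B2 → different blocks

P ≁ Q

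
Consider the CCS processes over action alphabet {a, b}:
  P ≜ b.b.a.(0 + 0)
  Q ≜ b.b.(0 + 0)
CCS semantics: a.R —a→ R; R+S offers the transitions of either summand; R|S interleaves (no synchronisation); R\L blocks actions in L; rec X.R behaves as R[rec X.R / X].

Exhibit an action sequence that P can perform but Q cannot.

LTS(P): 4 reachable states
  u0 = b.b.a.(0 + 0) has moves -b-> u1
  u1 = b.a.(0 + 0) has moves -b-> u2
  u2 = a.(0 + 0) has moves -a-> u3
  u3 = 0 + 0 has moves deadlocked
LTS(Q): 3 reachable states
  v0 = b.b.(0 + 0) has moves -b-> v1
  v1 = b.(0 + 0) has moves -b-> v2
  v2 = 0 + 0 has moves deadlocked
Trace ⟨bba⟩ through P, begin at {u0}:
  [1] b ⇒ {u1}
  [2] b ⇒ {u2}
  [3] a ⇒ {u3}
  ✓ P
Trace ⟨bba⟩ through Q, begin at {v0}:
  [1] b ⇒ {v1}
  [2] b ⇒ {v2}
  [3] a ⇒ no successor for Q

bba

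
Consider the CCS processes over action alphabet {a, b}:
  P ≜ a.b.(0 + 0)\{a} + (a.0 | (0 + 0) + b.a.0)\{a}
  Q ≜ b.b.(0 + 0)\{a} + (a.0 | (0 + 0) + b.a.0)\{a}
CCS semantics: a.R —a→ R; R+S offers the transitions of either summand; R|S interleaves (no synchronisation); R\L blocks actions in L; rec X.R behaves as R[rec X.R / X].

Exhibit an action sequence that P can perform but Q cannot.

P's transition system — 4 states:
  s0 = a.b.(0 + 0)\{a} + (a.0 | (0 + 0) + b.a.0)\{a} has moves --a--▸ s1, --b--▸ s2
  s1 = b.(0 + 0)\{a} has moves --b--▸ s3
  s2 = (a.0)\{a} has moves deadlocked
  s3 = (0 + 0)\{a} has moves deadlocked
Q's transition system — 4 states:
  t0 = b.b.(0 + 0)\{a} + (a.0 | (0 + 0) + b.a.0)\{a} has moves --b--▸ t1, --b--▸ t2
  t1 = (a.0)\{a} has moves deadlocked
  t2 = b.(0 + 0)\{a} has moves --b--▸ t3
  t3 = (0 + 0)\{a} has moves deadlocked
Executing a from P (initial set {s0}):
  [1] a ⇒ {s1}
  P completes σ.
Executing a from Q (initial set {t0}):
  [1] a ⇒ no successor for Q

a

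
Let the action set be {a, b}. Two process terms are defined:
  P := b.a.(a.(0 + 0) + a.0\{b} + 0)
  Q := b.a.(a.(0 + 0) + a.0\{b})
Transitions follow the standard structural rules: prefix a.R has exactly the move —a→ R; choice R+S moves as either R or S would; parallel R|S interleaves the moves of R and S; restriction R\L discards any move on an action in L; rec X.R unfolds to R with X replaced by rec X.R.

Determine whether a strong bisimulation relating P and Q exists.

P ~ Q

Reachable graph of P (5 states):
  p0 = b.a.(a.(0 + 0) + a.0\{b} + 0) ⊢ —b→ p1
  p1 = a.(a.(0 + 0) + a.0\{b} + 0) ⊢ —a→ p2
  p2 = a.(0 + 0) + a.0\{b} + 0 ⊢ —a→ p3, —a→ p4
  p3 = 0 + 0 ⊢ deadlocked
  p4 = 0\{b} ⊢ deadlocked
Reachable graph of Q (5 states):
  q0 = b.a.(a.(0 + 0) + a.0\{b}) ⊢ —b→ q1
  q1 = a.(a.(0 + 0) + a.0\{b}) ⊢ —a→ q2
  q2 = a.(0 + 0) + a.0\{b} ⊢ —a→ q3, —a→ q4
  q3 = 0 + 0 ⊢ deadlocked
  q4 = 0\{b} ⊢ deadlocked
Bisimilarity quotient blocks:
  B0 = {p0, q0}
  B1 = {p1, q1}
  B2 = {p2, q2}
  B3 = {p3, p4, q3, q4}
p0 ∈ B0, q0 ∈ B0 → same block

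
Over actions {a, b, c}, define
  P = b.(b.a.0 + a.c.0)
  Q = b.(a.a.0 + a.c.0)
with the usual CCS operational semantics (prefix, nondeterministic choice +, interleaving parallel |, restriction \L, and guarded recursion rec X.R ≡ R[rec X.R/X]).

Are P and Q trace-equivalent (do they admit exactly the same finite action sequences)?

Reachable graph of P (5 states):
  s0 = b.(b.a.0 + a.c.0) has moves --b--▸ s1
  s1 = b.a.0 + a.c.0 has moves --a--▸ s2, --b--▸ s3
  s2 = c.0 has moves --c--▸ s4
  s3 = a.0 has moves --a--▸ s4
  s4 = 0 has moves ∅
Reachable graph of Q (5 states):
  t0 = b.(a.a.0 + a.c.0) has moves --b--▸ t1
  t1 = a.a.0 + a.c.0 has moves --a--▸ t2, --a--▸ t3
  t2 = a.0 has moves --a--▸ t4
  t3 = c.0 has moves --c--▸ t4
  t4 = 0 has moves ∅
Run σ = ⟨bb⟩ on P: start {s0}
  after b @ step 1: {s1}
  after b @ step 2: {s3}
  — P admits the full trace.
Run σ = ⟨bb⟩ on Q: start {t0}
  after b @ step 1: {t1}
  after b @ step 2: ∅ (Q stuck)

NO — witness ⟨bb⟩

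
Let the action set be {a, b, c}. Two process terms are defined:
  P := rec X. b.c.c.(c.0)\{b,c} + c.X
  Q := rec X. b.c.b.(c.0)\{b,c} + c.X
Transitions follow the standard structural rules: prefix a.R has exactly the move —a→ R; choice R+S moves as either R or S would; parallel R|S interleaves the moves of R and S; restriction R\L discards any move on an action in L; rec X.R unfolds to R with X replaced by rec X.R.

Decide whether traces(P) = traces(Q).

P's transition system — 4 states:
  s0 = rec X. b.c.c.(c.0)\{b,c} + c.X ⊢ —b→ s1, —c→ s0
  s1 = c.c.(c.0)\{b,c} ⊢ —c→ s2
  s2 = c.(c.0)\{b,c} ⊢ —c→ s3
  s3 = (c.0)\{b,c} ⊢ ∅
Q's transition system — 4 states:
  t0 = rec X. b.c.b.(c.0)\{b,c} + c.X ⊢ —b→ t1, —c→ t0
  t1 = c.b.(c.0)\{b,c} ⊢ —c→ t2
  t2 = b.(c.0)\{b,c} ⊢ —b→ t3
  t3 = (c.0)\{b,c} ⊢ ∅
Run σ = ⟨bcc⟩ on P: start {s0}
  [1] b ⇒ {s1}
  [2] c ⇒ {s2}
  [3] c ⇒ {s3}
  P completes σ.
Run σ = ⟨bcc⟩ on Q: start {t0}
  [1] b ⇒ {t1}
  [2] c ⇒ {t2}
  [3] c ⇒ ∅ (Q stuck)

trace-distinct — witness ⟨bcc⟩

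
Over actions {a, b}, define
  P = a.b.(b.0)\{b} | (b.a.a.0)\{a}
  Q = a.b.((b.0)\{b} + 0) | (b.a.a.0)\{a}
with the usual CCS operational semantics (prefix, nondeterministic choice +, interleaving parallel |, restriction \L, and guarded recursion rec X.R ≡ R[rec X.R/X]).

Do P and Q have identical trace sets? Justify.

traces(P) = traces(Q)

Reachable graph of P (6 states):
  s0 = a.b.(b.0)\{b} | (b.a.a.0)\{a} :: --a--▸ s1, --b--▸ s2
  s1 = b.(b.0)\{b} | (b.a.a.0)\{a} :: --b--▸ s3, --b--▸ s4
  s2 = a.b.(b.0)\{b} | (a.a.0)\{a} :: --a--▸ s4
  s3 = (b.0)\{b} | (b.a.a.0)\{a} :: --b--▸ s5
  s4 = b.(b.0)\{b} | (a.a.0)\{a} :: --b--▸ s5
  s5 = (b.0)\{b} | (a.a.0)\{a} :: ·
Reachable graph of Q (6 states):
  t0 = a.b.((b.0)\{b} + 0) | (b.a.a.0)\{a} :: --a--▸ t1, --b--▸ t2
  t1 = b.((b.0)\{b} + 0) | (b.a.a.0)\{a} :: --b--▸ t3, --b--▸ t4
  t2 = a.b.((b.0)\{b} + 0) | (a.a.0)\{a} :: --a--▸ t4
  t3 = ((b.0)\{b} + 0) | (b.a.a.0)\{a} :: --b--▸ t5
  t4 = b.((b.0)\{b} + 0) | (a.a.0)\{a} :: --b--▸ t5
  t5 = ((b.0)\{b} + 0) | (a.a.0)\{a} :: ·
Partition-refinement fixed point:
  B0 = {s0, t0}
  B1 = {s2, t2}
  B2 = {s3, s4, t3, t4}
  B3 = {s5, t5}
  B4 = {s1, t1}
s0 ∈ B0, t0 ∈ B0 → same block
Bisimilar ⇒ trace-equivalent.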